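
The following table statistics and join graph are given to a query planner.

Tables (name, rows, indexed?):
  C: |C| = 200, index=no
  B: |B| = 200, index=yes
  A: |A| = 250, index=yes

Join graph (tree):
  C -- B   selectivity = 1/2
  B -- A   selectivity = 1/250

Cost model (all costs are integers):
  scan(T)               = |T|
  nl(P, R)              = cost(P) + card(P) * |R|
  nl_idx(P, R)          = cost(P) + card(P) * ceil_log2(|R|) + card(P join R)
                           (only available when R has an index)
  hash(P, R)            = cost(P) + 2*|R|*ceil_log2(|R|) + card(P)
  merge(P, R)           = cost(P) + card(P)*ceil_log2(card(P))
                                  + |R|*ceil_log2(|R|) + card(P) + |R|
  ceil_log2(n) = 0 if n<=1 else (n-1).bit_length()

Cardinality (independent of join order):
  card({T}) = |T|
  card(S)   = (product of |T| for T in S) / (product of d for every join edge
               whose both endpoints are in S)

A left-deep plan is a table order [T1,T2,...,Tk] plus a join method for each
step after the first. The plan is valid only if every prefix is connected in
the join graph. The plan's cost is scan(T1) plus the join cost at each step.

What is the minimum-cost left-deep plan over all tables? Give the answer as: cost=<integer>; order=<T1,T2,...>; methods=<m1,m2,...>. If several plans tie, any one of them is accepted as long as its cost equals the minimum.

cost=5400; order=B,A,C; methods=nl_idx,hash

Selinger DP (subsets sized 1..n):
  {C}: scan cost=200, card=200
  {B}: scan cost=200, card=200
  {A}: scan cost=250, card=250
  {BC}: card=20000; try (C,hash)→3600, (B,hash)→3600, (C,merge)→3800, (B,merge)→3800, (B,nl_idx)→21800, (C,nl)→40200 …(+1); best=3600 via (C,hash)
  {AB}: card=200; try (A,nl_idx)→2000, (B,nl_idx)→2450, (B,hash)→3700, (A,merge)→4250, (B,merge)→4300, (A,hash)→4400 …(+2); best=2000 via (A,nl_idx)
  {ABC}: card=20000; try (C,hash)→5400, (C,merge)→5600, (A,hash)→27600, (C,nl)→42000, (A,nl_idx)→183600, (A,merge)→325850 …(+1); best=5400 via (C,hash)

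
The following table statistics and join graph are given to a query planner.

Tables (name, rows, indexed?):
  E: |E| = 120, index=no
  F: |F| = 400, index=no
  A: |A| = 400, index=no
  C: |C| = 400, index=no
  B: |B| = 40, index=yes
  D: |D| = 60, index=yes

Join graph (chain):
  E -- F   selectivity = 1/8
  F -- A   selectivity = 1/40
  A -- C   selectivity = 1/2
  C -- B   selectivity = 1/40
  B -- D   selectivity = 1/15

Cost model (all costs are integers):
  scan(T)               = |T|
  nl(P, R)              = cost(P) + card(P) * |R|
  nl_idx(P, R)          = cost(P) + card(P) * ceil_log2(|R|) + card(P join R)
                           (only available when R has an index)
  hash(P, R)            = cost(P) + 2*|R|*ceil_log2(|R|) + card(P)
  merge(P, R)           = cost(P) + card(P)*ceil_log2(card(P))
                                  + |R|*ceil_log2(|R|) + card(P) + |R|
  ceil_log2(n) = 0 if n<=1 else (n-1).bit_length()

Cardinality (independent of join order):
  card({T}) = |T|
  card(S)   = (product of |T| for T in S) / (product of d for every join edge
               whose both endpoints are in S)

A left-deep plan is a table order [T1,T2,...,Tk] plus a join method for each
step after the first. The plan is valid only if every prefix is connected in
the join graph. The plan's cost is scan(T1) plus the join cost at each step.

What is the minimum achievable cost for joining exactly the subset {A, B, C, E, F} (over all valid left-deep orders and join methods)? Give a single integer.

Selinger DP over subsets of {A,B,C,E,F}:
  {E}: scan cost=120, card=120
  {F}: scan cost=400, card=400
  {A}: scan cost=400, card=400
  {C}: scan cost=400, card=400
  {B}: scan cost=40, card=40
  {EF}: card=6000; try (E,hash)→2480, (F,merge)→5080, (E,merge)→5360, (F,hash)→7440, (F,nl)→48120, (E,nl)→48400; best=2480 via (E,hash)
  {AF}: card=4000; try (F,hash)→8000, (A,hash)→8000, (F,merge)→8400, (A,merge)→8400, (F,nl)→160400, (A,nl)→160400; best=8000 via (F,hash)
  {AC}: card=80000; try (C,hash)→8000, (A,hash)→8000, (C,merge)→8400, (A,merge)→8400, (C,nl)→160400, (A,nl)→160400; best=8000 via (C,hash)
  {BC}: card=400; try (B,hash)→1280, (B,nl_idx)→3200, (C,merge)→4320, (B,merge)→4680, (C,hash)→7280, (C,nl)→16040 …(+1); best=1280 via (B,hash)
  {AEF}: card=60000; try (E,hash)→13680, (A,hash)→15680, (E,merge)→60960, (A,merge)→90480, (E,nl)→488000, (A,nl)→2402480; best=13680 via (E,hash)
  {ACF}: card=800000; try (C,hash)→19200, (C,merge)→64000, (F,hash)→95200, (F,merge)→1452000, (C,nl)→1608000, (F,nl)→32008000; best=19200 via (C,hash)
  {ABC}: card=80000; try (A,hash)→8880, (A,merge)→9280, (B,hash)→88480, (A,nl)→161280, (B,nl_idx)→568000, (B,merge)→1448280 …(+1); best=8880 via (A,hash)
  {ACEF}: card=12000000; try (C,hash)→80880, (E,hash)→820880, (C,merge)→1037680, (E,merge)→16820160, (C,nl)→24013680, (E,nl)→96019200; best=80880 via (C,hash)
  {ABCF}: card=800000; try (F,hash)→96080, (B,hash)→819680, (F,merge)→1452880, (B,nl_idx)→5619200, (B,merge)→16819480, (F,nl)→32008880 …(+1); best=96080 via (F,hash)
  {ABCEF}: card=12000000; try (E,hash)→897760, (B,hash)→12081360, (E,merge)→16897040, (B,nl_idx)→84080880, (E,nl)→96096080, (B,merge)→300081160 …(+1); best=897760 via (E,hash)

897760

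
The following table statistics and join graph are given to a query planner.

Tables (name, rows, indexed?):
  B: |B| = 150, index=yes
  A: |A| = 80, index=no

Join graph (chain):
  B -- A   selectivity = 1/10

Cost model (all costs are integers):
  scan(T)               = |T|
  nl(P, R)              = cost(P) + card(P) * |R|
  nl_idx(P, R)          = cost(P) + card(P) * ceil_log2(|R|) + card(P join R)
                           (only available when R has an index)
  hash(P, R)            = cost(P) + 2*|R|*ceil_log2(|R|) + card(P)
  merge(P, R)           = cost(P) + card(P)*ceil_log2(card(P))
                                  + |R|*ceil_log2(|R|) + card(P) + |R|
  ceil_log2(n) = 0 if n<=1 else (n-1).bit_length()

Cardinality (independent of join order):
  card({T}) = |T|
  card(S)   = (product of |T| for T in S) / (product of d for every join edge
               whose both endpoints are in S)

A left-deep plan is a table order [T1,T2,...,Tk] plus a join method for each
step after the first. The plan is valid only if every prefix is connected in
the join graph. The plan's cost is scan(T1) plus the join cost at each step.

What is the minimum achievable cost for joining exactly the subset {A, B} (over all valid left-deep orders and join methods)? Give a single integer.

Selinger DP over subsets of {A,B}:
  {B}: scan cost=150, card=150
  {A}: scan cost=80, card=80
  {AB}: card=1200; try (A,hash)→1420, (B,nl_idx)→1920, (B,merge)→2070, (A,merge)→2140, (B,hash)→2560, (B,nl)→12080 …(+1); best=1420 via (A,hash)

1420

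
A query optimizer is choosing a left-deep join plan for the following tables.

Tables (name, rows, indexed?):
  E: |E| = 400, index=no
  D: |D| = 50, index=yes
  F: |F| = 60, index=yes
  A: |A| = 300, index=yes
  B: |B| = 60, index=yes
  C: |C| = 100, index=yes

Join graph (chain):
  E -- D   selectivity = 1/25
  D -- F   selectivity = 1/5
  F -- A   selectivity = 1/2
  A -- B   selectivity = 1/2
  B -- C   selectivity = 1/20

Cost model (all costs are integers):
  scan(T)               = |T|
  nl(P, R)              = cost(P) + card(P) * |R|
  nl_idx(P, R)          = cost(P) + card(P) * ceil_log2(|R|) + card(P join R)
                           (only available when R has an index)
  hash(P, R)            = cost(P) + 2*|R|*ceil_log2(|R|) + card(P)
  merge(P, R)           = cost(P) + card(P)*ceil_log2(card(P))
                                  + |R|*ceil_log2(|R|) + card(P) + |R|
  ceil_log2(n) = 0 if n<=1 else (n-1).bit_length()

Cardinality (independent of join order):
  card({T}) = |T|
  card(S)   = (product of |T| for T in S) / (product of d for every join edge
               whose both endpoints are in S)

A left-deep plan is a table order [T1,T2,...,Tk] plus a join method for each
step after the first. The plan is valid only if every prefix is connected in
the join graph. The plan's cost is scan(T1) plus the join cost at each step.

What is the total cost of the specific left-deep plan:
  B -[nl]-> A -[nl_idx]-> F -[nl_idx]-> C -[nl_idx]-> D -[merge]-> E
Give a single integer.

362686060

step 1: scan B: cost=60, card=60
step 2: join A via nl
    card(P join A) = 60*300/(2) = 9000
    cost = 60 + 60*300 = 18060
step 3: join F via nl_idx
    card(P join F) = 9000*60/(2) = 270000
    cost = 18060 + 9000*6 + 270000 = 342060
step 4: join C via nl_idx
    card(P join C) = 270000*100/(20) = 1350000
    cost = 342060 + 270000*7 + 1350000 = 3582060
step 5: join D via nl_idx
    card(P join D) = 1350000*50/(5) = 13500000
    cost = 3582060 + 1350000*6 + 13500000 = 25182060
step 6: join E via merge
    card(P join E) = 13500000*400/(25) = 216000000
    cost = 25182060 + 13500000*24 + 400*9 + 13500000 + 400 = 362686060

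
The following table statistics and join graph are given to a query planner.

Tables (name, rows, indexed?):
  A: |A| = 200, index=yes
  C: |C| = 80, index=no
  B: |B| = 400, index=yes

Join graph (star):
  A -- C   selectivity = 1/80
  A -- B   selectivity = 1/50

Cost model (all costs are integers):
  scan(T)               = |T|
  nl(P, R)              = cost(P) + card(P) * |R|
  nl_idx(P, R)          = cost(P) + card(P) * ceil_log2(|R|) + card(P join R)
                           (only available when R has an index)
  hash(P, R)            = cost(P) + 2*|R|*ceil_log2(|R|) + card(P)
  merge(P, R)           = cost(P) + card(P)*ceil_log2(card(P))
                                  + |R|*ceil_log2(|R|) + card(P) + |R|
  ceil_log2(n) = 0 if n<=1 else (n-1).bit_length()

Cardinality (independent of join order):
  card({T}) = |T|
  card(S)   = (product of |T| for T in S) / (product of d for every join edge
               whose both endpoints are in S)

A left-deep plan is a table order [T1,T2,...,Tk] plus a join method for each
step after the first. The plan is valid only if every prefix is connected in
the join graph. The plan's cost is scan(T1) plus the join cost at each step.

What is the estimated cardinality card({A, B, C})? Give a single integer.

Tables in S: A(200), B(400), C(80)
Edges inside S: A-C(d=80), A-B(d=50)
numerator = 200 * 400 * 80 = 6400000
denominator = 80 * 50 = 4000
card(S) = 6400000 / 4000 = 1600

1600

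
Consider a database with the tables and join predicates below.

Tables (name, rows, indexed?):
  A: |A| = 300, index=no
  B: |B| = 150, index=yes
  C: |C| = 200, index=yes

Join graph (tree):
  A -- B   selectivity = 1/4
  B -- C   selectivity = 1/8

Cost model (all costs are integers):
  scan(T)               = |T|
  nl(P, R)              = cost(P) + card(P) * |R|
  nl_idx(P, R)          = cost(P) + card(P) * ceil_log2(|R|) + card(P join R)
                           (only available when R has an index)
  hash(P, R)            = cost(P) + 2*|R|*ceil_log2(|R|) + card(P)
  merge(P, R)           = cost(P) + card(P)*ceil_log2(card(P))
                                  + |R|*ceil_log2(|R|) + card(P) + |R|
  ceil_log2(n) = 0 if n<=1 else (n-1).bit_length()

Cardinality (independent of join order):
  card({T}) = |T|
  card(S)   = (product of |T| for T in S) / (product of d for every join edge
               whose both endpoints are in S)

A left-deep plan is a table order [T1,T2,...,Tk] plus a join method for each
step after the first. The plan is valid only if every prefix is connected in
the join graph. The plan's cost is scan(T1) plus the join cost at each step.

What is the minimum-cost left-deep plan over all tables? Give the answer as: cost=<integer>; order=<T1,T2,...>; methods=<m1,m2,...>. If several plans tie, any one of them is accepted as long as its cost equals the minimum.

cost=11950; order=C,B,A; methods=hash,hash

Selinger DP (subsets sized 1..n):
  {A}: scan cost=300, card=300
  {B}: scan cost=150, card=150
  {C}: scan cost=200, card=200
  {AB}: card=11250; try (B,hash)→3000, (A,merge)→4500, (B,merge)→4650, (A,hash)→5700, (B,nl_idx)→13950, (A,nl)→45150 …(+1); best=3000 via (B,hash)
  {BC}: card=3750; try (B,hash)→2800, (C,merge)→3300, (B,merge)→3350, (C,hash)→3500, (C,nl_idx)→5100, (B,nl_idx)→5550 …(+2); best=2800 via (B,hash)
  {ABC}: card=281250; try (A,hash)→11950, (C,hash)→17450, (A,merge)→54550, (C,merge)→173550, (C,nl_idx)→374250, (A,nl)→1127800 …(+1); best=11950 via (A,hash)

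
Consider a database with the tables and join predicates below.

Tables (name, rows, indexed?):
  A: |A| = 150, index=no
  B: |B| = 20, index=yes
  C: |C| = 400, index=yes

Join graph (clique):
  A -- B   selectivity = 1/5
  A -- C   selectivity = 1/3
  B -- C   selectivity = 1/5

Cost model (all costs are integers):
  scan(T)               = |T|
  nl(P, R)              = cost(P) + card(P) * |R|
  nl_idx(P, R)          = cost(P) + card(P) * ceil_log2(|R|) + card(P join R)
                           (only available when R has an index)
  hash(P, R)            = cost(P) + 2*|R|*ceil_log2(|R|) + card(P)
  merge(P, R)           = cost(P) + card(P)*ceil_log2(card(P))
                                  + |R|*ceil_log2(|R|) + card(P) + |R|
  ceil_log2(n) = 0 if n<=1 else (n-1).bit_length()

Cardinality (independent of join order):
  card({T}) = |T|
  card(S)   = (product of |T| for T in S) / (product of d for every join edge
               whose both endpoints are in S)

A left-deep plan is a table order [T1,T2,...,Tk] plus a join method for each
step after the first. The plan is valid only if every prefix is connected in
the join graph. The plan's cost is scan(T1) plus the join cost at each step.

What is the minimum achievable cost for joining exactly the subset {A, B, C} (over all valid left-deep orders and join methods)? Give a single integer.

Selinger DP over subsets of {A,B,C}:
  {A}: scan cost=150, card=150
  {B}: scan cost=20, card=20
  {C}: scan cost=400, card=400
  {AB}: card=600; try (B,hash)→500, (A,merge)→1490, (B,nl_idx)→1500, (B,merge)→1620, (A,hash)→2440, (A,nl)→3020 …(+1); best=500 via (B,hash)
  {AC}: card=20000; try (A,hash)→3200, (C,merge)→5500, (A,merge)→5750, (C,hash)→7500, (C,nl_idx)→21500, (C,nl)→60150 …(+1); best=3200 via (A,hash)
  {BC}: card=1600; try (B,hash)→1000, (C,nl_idx)→1800, (B,nl_idx)→4000, (C,merge)→4140, (B,merge)→4520, (C,hash)→7240 …(+2); best=1000 via (B,hash)
  {ABC}: card=16000; try (A,hash)→5000, (C,hash)→8300, (C,merge)→11100, (A,merge)→21550, (C,nl_idx)→21900, (B,hash)→23400 …(+5); best=5000 via (A,hash)

5000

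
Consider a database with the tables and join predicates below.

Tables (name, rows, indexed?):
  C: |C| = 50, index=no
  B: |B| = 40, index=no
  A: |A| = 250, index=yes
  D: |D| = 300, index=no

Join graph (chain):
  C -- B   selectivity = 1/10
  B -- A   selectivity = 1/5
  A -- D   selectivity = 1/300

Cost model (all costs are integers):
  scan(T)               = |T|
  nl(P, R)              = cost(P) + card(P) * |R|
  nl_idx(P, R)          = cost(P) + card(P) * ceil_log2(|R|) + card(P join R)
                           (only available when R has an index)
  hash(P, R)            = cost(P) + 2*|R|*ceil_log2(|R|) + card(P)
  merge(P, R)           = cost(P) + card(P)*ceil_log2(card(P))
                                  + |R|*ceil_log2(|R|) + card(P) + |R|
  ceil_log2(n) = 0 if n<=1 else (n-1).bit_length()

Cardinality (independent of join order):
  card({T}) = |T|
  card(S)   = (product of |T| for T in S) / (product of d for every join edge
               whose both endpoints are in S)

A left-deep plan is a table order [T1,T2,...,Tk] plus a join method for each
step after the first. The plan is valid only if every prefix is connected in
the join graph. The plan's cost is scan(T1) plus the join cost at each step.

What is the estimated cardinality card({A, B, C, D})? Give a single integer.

10000

Tables in S: A(250), B(40), C(50), D(300)
Edges inside S: C-B(d=10), B-A(d=5), A-D(d=300)
numerator = 250 * 40 * 50 * 300 = 150000000
denominator = 10 * 5 * 300 = 15000
card(S) = 150000000 / 15000 = 10000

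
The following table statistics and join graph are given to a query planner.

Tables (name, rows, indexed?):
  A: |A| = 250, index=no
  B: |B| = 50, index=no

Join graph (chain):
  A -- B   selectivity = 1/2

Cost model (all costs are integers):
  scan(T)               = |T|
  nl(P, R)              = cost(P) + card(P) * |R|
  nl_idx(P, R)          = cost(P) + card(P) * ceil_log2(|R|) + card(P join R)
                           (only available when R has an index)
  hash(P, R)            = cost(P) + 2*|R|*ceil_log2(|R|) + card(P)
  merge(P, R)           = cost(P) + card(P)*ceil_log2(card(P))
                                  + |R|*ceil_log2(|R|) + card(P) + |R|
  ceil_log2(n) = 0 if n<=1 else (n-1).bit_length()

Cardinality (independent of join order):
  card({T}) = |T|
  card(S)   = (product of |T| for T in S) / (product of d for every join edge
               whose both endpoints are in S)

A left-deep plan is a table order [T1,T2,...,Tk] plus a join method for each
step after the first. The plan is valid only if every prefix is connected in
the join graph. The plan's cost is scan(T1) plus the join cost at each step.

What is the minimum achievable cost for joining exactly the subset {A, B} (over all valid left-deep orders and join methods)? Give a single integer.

Selinger DP over subsets of {A,B}:
  {A}: scan cost=250, card=250
  {B}: scan cost=50, card=50
  {AB}: card=6250; try (B,hash)→1100, (A,merge)→2650, (B,merge)→2850, (A,hash)→4100, (A,nl)→12550, (B,nl)→12750; best=1100 via (B,hash)

1100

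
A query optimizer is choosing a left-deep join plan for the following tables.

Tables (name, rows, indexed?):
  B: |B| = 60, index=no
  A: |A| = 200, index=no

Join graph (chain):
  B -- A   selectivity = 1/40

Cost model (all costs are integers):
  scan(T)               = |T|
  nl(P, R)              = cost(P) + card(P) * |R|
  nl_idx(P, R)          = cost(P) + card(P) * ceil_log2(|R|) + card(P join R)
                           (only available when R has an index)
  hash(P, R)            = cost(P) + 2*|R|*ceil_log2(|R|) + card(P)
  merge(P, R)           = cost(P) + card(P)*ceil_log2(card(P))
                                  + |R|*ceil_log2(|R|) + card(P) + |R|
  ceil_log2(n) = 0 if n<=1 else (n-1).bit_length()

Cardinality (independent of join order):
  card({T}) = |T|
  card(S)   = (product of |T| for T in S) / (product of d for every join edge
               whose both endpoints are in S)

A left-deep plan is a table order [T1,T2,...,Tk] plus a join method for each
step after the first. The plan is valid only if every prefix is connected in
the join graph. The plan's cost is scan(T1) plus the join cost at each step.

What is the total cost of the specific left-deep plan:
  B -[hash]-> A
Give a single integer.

step 1: scan B: cost=60, card=60
step 2: join A via hash
    card(P join A) = 60*200/(40) = 300
    cost = 60 + 2*200*8 + 60 = 3320

3320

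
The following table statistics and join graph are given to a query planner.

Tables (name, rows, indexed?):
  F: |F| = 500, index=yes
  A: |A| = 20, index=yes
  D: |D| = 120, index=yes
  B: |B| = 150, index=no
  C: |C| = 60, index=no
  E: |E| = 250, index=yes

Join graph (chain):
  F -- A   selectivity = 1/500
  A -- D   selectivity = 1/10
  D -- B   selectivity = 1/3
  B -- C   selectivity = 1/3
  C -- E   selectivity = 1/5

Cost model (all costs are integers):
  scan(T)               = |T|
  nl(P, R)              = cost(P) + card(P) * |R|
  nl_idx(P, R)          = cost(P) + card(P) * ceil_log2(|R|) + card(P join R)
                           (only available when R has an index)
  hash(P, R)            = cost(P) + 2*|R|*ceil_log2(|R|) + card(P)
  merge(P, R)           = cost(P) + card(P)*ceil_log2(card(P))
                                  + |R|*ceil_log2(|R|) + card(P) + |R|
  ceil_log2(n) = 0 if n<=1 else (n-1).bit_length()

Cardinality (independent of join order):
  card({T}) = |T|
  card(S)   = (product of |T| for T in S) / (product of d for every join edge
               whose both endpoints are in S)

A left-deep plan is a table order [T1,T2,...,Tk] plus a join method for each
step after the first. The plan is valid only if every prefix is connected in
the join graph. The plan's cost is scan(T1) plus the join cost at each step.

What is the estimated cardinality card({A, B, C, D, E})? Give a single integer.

12000000

Tables in S: A(20), B(150), C(60), D(120), E(250)
Edges inside S: A-D(d=10), D-B(d=3), B-C(d=3), C-E(d=5)
numerator = 20 * 150 * 60 * 120 * 250 = 5400000000
denominator = 10 * 3 * 3 * 5 = 450
card(S) = 5400000000 / 450 = 12000000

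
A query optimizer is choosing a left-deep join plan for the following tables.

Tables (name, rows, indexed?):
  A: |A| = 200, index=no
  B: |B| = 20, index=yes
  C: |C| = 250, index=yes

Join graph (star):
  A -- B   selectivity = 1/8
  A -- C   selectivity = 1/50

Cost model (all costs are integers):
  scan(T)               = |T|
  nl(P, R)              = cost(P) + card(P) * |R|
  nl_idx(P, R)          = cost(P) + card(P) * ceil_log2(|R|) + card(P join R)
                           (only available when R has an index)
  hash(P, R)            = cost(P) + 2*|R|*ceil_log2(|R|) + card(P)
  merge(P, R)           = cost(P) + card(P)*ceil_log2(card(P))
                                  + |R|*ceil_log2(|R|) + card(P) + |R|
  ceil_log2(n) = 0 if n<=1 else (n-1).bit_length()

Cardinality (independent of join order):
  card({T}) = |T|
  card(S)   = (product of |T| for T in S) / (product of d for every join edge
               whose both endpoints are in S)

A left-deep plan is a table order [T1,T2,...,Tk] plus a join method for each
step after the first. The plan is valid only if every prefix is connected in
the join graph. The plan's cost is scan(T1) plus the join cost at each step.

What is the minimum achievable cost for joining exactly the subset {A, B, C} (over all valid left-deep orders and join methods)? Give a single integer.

4000

Selinger DP over subsets of {A,B,C}:
  {A}: scan cost=200, card=200
  {B}: scan cost=20, card=20
  {C}: scan cost=250, card=250
  {AB}: card=500; try (B,hash)→600, (B,nl_idx)→1700, (A,merge)→1940, (B,merge)→2120, (A,hash)→3240, (A,nl)→4020 …(+1); best=600 via (B,hash)
  {AC}: card=1000; try (C,nl_idx)→2800, (A,hash)→3700, (C,merge)→4250, (A,merge)→4300, (C,hash)→4400, (C,nl)→50200 …(+1); best=2800 via (C,nl_idx)
  {ABC}: card=2500; try (B,hash)→4000, (C,hash)→5100, (C,nl_idx)→7100, (C,merge)→7850, (B,nl_idx)→10300, (B,merge)→13920 …(+2); best=4000 via (B,hash)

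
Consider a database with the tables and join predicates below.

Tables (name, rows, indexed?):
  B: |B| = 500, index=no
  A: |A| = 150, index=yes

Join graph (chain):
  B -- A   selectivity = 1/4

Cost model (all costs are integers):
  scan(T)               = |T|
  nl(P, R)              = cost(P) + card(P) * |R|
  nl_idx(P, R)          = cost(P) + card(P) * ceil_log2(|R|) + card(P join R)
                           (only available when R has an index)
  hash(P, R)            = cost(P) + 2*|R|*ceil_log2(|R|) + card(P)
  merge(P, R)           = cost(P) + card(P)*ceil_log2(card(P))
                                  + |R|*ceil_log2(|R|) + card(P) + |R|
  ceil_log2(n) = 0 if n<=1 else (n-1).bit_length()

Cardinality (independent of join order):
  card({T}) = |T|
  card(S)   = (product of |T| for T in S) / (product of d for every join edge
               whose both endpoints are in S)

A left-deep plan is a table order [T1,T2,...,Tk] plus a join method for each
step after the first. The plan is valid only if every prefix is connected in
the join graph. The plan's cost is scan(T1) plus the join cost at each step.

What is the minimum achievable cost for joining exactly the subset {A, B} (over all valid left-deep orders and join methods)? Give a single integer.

Selinger DP over subsets of {A,B}:
  {B}: scan cost=500, card=500
  {A}: scan cost=150, card=150
  {AB}: card=18750; try (A,hash)→3400, (B,merge)→6500, (A,merge)→6850, (B,hash)→9300, (A,nl_idx)→23250, (B,nl)→75150 …(+1); best=3400 via (A,hash)

3400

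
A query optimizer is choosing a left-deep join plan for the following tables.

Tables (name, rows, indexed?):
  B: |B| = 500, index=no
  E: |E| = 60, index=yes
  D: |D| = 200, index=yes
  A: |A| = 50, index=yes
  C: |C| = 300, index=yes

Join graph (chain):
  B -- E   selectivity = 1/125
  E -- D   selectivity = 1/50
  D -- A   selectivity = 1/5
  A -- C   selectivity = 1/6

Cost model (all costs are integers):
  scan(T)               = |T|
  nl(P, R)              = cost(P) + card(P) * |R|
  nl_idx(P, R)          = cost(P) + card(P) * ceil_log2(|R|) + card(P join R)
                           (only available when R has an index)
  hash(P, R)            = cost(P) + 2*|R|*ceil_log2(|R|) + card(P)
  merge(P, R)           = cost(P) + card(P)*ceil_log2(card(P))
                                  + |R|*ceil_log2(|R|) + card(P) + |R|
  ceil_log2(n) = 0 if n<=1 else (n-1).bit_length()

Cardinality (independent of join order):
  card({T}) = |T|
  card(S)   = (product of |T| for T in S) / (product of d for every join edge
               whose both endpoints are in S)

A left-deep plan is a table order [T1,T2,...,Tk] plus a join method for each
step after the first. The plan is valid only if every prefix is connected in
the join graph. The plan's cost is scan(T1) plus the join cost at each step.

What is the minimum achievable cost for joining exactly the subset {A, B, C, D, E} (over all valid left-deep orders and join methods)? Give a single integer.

Selinger DP over subsets of {A,B,C,D,E}:
  {B}: scan cost=500, card=500
  {E}: scan cost=60, card=60
  {D}: scan cost=200, card=200
  {A}: scan cost=50, card=50
  {C}: scan cost=300, card=300
  {BE}: card=240; try (E,hash)→1720, (E,nl_idx)→3740, (B,merge)→5480, (E,merge)→5920, (B,hash)→9120, (B,nl)→30060 …(+1); best=1720 via (E,hash)
  {DE}: card=240; try (D,nl_idx)→780, (E,hash)→1120, (E,nl_idx)→1640, (D,merge)→2280, (E,merge)→2420, (D,hash)→3320 …(+2); best=780 via (D,nl_idx)
  {AD}: card=2000; try (A,hash)→1000, (D,merge)→2200, (A,merge)→2350, (D,nl_idx)→2450, (D,hash)→3300, (A,nl_idx)→3400 …(+2); best=1000 via (A,hash)
  {AC}: card=2500; try (A,hash)→1200, (C,nl_idx)→3000, (C,merge)→3400, (A,merge)→3650, (A,nl_idx)→4600, (C,hash)→5500 …(+2); best=1200 via (A,hash)
  {BDE}: card=960; try (D,nl_idx)→4600, (D,hash)→5160, (D,merge)→5680, (B,merge)→7940, (B,hash)→10020, (D,nl)→49720 …(+1); best=4600 via (D,nl_idx)
  {ADE}: card=2400; try (A,hash)→1620, (A,merge)→3290, (E,hash)→3720, (A,nl_idx)→4620, (A,nl)→12780, (E,nl_idx)→15400 …(+2); best=1620 via (A,hash)
  {ACD}: card=100000; try (D,hash)→6900, (C,hash)→8400, (C,merge)→28000, (D,merge)→35500, (C,nl_idx)→119000, (D,nl_idx)→121200 …(+2); best=6900 via (D,hash)
  {ABDE}: card=9600; try (A,hash)→6160, (B,hash)→13020, (A,merge)→15510, (A,nl_idx)→19960, (B,merge)→37820, (A,nl)→52600 …(+1); best=6160 via (A,hash)
  {ACDE}: card=120000; try (C,hash)→9420, (C,merge)→35820, (E,hash)→107620, (C,nl_idx)→143220, (C,nl)→721620, (E,nl_idx)→726900 …(+2); best=9420 via (C,hash)
  {ABCDE}: card=480000; try (C,hash)→21160, (B,hash)→138420, (C,merge)→153160, (C,nl_idx)→572560, (B,merge)→2174420, (C,nl)→2886160 …(+1); best=21160 via (C,hash)

21160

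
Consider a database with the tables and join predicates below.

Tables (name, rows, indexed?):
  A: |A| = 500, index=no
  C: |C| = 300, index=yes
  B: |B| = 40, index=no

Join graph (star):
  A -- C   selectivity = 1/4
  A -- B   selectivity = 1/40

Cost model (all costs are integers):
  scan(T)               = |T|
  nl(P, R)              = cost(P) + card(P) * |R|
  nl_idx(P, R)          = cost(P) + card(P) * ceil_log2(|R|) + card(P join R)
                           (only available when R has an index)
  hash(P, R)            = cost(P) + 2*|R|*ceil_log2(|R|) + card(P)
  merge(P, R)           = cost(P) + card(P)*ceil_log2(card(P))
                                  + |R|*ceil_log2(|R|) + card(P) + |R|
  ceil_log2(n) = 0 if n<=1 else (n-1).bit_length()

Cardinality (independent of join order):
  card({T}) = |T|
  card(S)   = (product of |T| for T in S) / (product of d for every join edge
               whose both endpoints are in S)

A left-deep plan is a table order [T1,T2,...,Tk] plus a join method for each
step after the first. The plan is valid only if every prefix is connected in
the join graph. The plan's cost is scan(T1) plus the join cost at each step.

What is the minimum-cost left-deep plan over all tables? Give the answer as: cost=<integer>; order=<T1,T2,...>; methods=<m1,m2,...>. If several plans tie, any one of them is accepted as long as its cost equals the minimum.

cost=7380; order=A,B,C; methods=hash,hash

Selinger DP (subsets sized 1..n):
  {A}: scan cost=500, card=500
  {C}: scan cost=300, card=300
  {B}: scan cost=40, card=40
  {AC}: card=37500; try (C,hash)→6400, (A,merge)→8300, (C,merge)→8500, (A,hash)→9600, (C,nl_idx)→42500, (A,nl)→150300 …(+1); best=6400 via (C,hash)
  {AB}: card=500; try (B,hash)→1480, (A,merge)→5320, (B,merge)→5780, (A,hash)→9080, (A,nl)→20040, (B,nl)→20500; best=1480 via (B,hash)
  {ABC}: card=37500; try (C,hash)→7380, (C,merge)→9480, (C,nl_idx)→43480, (B,hash)→44380, (C,nl)→151480, (B,merge)→644180 …(+1); best=7380 via (C,hash)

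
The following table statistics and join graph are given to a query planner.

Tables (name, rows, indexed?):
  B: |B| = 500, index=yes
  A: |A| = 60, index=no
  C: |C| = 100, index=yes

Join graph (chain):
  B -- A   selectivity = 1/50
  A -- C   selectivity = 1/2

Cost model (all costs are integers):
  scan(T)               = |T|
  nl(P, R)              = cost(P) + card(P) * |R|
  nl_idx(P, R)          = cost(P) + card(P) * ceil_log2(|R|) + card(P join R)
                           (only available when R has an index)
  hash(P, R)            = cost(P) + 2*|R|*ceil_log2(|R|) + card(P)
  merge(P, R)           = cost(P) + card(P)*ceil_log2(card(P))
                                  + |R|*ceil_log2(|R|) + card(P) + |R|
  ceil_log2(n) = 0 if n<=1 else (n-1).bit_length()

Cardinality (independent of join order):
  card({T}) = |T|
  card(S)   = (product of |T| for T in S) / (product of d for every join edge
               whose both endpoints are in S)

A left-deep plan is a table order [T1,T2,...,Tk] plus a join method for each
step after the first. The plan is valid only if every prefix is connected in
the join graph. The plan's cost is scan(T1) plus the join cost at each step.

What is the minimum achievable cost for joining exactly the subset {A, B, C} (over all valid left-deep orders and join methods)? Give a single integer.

Selinger DP over subsets of {A,B,C}:
  {B}: scan cost=500, card=500
  {A}: scan cost=60, card=60
  {C}: scan cost=100, card=100
  {AB}: card=600; try (B,nl_idx)→1200, (A,hash)→1720, (B,merge)→5480, (A,merge)→5920, (B,hash)→9120, (B,nl)→30060 …(+1); best=1200 via (B,nl_idx)
  {AC}: card=3000; try (A,hash)→920, (C,merge)→1280, (A,merge)→1320, (C,hash)→1520, (C,nl_idx)→3480, (C,nl)→6060 …(+1); best=920 via (A,hash)
  {ABC}: card=30000; try (C,hash)→3200, (C,merge)→8600, (B,hash)→12920, (C,nl_idx)→35400, (B,merge)→44920, (B,nl_idx)→57920 …(+2); best=3200 via (C,hash)

3200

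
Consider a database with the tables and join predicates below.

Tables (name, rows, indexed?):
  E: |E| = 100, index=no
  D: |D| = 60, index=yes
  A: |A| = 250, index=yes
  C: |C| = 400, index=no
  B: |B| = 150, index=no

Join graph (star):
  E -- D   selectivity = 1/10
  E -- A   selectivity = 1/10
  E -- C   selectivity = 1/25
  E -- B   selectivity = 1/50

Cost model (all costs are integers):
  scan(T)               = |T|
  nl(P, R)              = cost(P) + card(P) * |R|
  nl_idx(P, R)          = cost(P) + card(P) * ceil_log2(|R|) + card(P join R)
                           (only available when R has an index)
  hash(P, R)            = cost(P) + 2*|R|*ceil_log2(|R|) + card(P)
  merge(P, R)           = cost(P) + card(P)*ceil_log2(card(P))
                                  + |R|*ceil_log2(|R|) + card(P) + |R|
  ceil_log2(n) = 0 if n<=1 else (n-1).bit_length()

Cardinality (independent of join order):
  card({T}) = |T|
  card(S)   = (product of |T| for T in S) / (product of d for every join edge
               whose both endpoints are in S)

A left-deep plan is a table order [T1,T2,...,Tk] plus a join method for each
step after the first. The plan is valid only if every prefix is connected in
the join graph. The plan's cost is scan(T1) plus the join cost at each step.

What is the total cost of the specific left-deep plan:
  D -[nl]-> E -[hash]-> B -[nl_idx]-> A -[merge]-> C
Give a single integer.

837460

step 1: scan D: cost=60, card=60
step 2: join E via nl
    card(P join E) = 60*100/(10) = 600
    cost = 60 + 60*100 = 6060
step 3: join B via hash
    card(P join B) = 600*150/(50) = 1800
    cost = 6060 + 2*150*8 + 600 = 9060
step 4: join A via nl_idx
    card(P join A) = 1800*250/(10) = 45000
    cost = 9060 + 1800*8 + 45000 = 68460
step 5: join C via merge
    card(P join C) = 45000*400/(25) = 720000
    cost = 68460 + 45000*16 + 400*9 + 45000 + 400 = 837460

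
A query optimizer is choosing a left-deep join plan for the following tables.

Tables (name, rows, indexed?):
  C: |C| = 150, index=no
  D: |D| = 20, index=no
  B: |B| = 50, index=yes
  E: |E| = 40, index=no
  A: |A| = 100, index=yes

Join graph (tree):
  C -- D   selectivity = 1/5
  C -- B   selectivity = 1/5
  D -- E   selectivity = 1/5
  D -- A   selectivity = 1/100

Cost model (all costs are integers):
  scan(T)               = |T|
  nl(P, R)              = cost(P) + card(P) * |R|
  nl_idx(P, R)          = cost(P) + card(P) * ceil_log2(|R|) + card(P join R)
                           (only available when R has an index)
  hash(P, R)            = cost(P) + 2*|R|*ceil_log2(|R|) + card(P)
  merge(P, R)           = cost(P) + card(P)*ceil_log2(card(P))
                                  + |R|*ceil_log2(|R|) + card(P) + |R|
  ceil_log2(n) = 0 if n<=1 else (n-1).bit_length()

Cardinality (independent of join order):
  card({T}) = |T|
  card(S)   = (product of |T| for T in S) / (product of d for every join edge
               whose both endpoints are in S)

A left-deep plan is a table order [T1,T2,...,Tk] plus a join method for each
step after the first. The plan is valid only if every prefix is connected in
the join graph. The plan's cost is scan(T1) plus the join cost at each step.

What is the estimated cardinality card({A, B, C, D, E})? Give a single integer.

48000

Tables in S: A(100), B(50), C(150), D(20), E(40)
Edges inside S: C-D(d=5), C-B(d=5), D-E(d=5), D-A(d=100)
numerator = 100 * 50 * 150 * 20 * 40 = 600000000
denominator = 5 * 5 * 5 * 100 = 12500
card(S) = 600000000 / 12500 = 48000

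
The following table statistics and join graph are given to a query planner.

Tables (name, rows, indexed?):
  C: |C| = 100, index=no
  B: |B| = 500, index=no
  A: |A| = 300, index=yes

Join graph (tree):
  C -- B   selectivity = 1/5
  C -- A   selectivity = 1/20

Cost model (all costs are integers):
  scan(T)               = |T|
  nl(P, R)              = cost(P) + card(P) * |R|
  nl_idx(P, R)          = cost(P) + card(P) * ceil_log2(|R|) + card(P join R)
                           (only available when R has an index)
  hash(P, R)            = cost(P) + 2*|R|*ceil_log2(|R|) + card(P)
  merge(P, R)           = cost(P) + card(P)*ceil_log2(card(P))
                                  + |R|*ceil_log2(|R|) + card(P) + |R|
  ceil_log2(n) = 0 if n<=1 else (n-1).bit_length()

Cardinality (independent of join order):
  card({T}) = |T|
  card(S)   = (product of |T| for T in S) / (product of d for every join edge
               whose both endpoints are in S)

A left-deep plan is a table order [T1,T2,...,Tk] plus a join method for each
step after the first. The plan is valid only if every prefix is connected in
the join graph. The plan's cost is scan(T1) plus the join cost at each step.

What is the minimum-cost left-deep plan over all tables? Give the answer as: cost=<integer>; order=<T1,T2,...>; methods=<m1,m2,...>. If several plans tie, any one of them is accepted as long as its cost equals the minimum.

Selinger DP (subsets sized 1..n):
  {C}: scan cost=100, card=100
  {B}: scan cost=500, card=500
  {A}: scan cost=300, card=300
  {BC}: card=10000; try (C,hash)→2400, (B,merge)→5900, (C,merge)→6300, (B,hash)→9200, (B,nl)→50100, (C,nl)→50500; best=2400 via (C,hash)
  {AC}: card=1500; try (C,hash)→2000, (A,nl_idx)→2500, (A,merge)→3900, (C,merge)→4100, (A,hash)→5600, (A,nl)→30100 …(+1); best=2000 via (C,hash)
  {ABC}: card=150000; try (B,hash)→12500, (A,hash)→17800, (B,merge)→25000, (A,merge)→155400, (A,nl_idx)→242400, (B,nl)→752000 …(+1); best=12500 via (B,hash)

cost=12500; order=A,C,B; methods=hash,hash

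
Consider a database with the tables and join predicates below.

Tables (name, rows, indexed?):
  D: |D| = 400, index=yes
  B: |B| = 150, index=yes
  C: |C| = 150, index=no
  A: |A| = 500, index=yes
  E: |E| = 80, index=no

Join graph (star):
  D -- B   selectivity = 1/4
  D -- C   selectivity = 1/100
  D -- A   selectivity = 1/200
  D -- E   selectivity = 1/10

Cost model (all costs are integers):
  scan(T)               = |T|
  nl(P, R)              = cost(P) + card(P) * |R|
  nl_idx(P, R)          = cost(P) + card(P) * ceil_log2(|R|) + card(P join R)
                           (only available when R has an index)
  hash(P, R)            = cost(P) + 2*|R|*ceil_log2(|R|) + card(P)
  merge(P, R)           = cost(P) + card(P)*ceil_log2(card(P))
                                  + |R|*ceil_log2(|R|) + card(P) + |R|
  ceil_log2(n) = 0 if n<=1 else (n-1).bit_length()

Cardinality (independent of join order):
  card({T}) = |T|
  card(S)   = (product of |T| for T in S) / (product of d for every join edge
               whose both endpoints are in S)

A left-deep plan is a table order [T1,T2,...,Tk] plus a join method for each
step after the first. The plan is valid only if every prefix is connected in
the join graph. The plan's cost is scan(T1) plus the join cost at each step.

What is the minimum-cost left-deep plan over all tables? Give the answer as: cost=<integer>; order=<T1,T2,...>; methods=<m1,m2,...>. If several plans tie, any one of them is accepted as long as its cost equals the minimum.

Selinger DP (subsets sized 1..n):
  {D}: scan cost=400, card=400
  {B}: scan cost=150, card=150
  {C}: scan cost=150, card=150
  {A}: scan cost=500, card=500
  {E}: scan cost=80, card=80
  {BD}: card=15000; try (B,hash)→3200, (D,merge)→5500, (B,merge)→5750, (D,hash)→7500, (D,nl_idx)→16500, (B,nl_idx)→18600 …(+2); best=3200 via (B,hash)
  {CD}: card=600; try (D,nl_idx)→2100, (C,hash)→3200, (D,merge)→5500, (C,merge)→5750, (D,hash)→7500, (D,nl)→60150 …(+1); best=2100 via (D,nl_idx)
  {AD}: card=1000; try (A,nl_idx)→5000, (D,nl_idx)→6000, (D,hash)→8200, (A,merge)→9400, (D,merge)→9500, (A,hash)→9800 …(+2); best=5000 via (A,nl_idx)
  {DE}: card=3200; try (E,hash)→1920, (D,nl_idx)→4000, (D,merge)→4720, (E,merge)→5040, (D,hash)→7360, (D,nl)→32080 …(+1); best=1920 via (E,hash)
  {BCD}: card=22500; try (B,hash)→5100, (B,merge)→10050, (C,hash)→20600, (B,nl_idx)→29400, (B,nl)→92100, (C,merge)→229550 …(+1); best=5100 via (B,hash)
  {ABD}: card=37500; try (B,hash)→8400, (B,merge)→17350, (A,hash)→27200, (B,nl_idx)→50500, (B,nl)→155000, (A,nl_idx)→175700 …(+2); best=8400 via (B,hash)
  {BDE}: card=120000; try (B,hash)→7520, (E,hash)→19320, (B,merge)→44870, (B,nl_idx)→147520, (E,merge)→228840, (B,nl)→481920 …(+1); best=7520 via (B,hash)
  {ACD}: card=1500; try (C,hash)→8400, (A,nl_idx)→9000, (A,hash)→11700, (A,merge)→13700, (C,merge)→17350, (C,nl)→155000 …(+1); best=8400 via (C,hash)
  {CDE}: card=4800; try (E,hash)→3820, (C,hash)→7520, (E,merge)→9340, (C,merge)→44870, (E,nl)→50100, (C,nl)→481920; best=3820 via (E,hash)
  {ADE}: card=8000; try (E,hash)→7120, (A,hash)→14120, (E,merge)→16640, (A,nl_idx)→38720, (A,merge)→48520, (E,nl)→85000 …(+1); best=7120 via (E,hash)
  {ABCD}: card=56250; try (B,hash)→12300, (B,merge)→27750, (A,hash)→36600, (C,hash)→48300, (B,nl_idx)→76650, (B,nl)→233400 …(+5); best=12300 via (B,hash)
  {BCDE}: card=180000; try (B,hash)→11020, (E,hash)→28720, (B,merge)→72370, (C,hash)→129920, (B,nl_idx)→222220, (E,merge)→365740 …(+4); best=11020 via (B,hash)
  {ABDE}: card=300000; try (B,hash)→17520, (E,hash)→47020, (B,merge)→120470, (A,hash)→136520, (B,nl_idx)→371120, (E,merge)→646540 …(+5); best=17520 via (B,hash)
  {ACDE}: card=12000; try (E,hash)→11020, (C,hash)→17520, (A,hash)→17620, (E,merge)→27040, (A,nl_idx)→59020, (A,merge)→76020 …(+4); best=11020 via (E,hash)
  {ABCDE}: card=450000; try (B,hash)→25420, (E,hash)→69670, (B,merge)→192370, (A,hash)→200020, (C,hash)→319920, (B,nl_idx)→557020 …(+8); best=25420 via (B,hash)

cost=25420; order=D,A,C,E,B; methods=nl_idx,hash,hash,hash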